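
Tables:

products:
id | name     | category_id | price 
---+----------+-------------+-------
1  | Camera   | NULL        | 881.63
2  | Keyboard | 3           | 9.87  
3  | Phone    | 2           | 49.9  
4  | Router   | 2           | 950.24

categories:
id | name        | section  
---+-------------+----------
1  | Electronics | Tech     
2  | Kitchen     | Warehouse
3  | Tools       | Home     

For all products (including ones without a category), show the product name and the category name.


LEFT JOIN keeps every row from products (the left table); where category_id has no match in categories, the category columns become NULL. Walk through each product:
  - product 1 (Camera): category_id=NULL, no match -> kept with NULL
  - product 2 (Keyboard): category_id=3 -> matches Tools
  - product 3 (Phone): category_id=2 -> matches Kitchen
  - product 4 (Router): category_id=2 -> matches Kitchen
All 4 rows appear; 1 has NULL category.

SQL:
SELECT a.name, b.name AS category
FROM products a
LEFT JOIN categories b ON a.category_id = b.id

Result:
name     | category
---------+---------
Camera   | NULL    
Keyboard | Tools   
Phone    | Kitchen 
Router   | Kitchen 


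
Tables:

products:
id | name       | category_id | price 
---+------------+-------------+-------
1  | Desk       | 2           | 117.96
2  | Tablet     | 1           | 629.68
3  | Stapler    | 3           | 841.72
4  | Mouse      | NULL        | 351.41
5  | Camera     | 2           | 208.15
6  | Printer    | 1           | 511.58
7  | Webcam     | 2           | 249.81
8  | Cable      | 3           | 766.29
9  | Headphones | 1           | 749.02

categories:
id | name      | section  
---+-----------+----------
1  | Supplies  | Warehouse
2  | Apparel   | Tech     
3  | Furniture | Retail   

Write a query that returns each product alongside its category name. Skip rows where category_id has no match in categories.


INNER JOIN keeps only products rows whose category_id matches an id in categories. Walk through each product:
  - product 1 (Desk): category_id=2 -> matches Apparel
  - product 2 (Tablet): category_id=1 -> matches Supplies
  - product 3 (Stapler): category_id=3 -> matches Furniture
  - product 4 (Mouse): category_id=NULL, no match -> dropped
  - product 5 (Camera): category_id=2 -> matches Apparel
  - product 6 (Printer): category_id=1 -> matches Supplies
  - product 7 (Webcam): category_id=2 -> matches Apparel
  - product 8 (Cable): category_id=3 -> matches Furniture
  - product 9 (Headphones): category_id=1 -> matches Supplies
So 1 of 9 rows is dropped.

SQL:
SELECT a.name, b.name AS category
FROM products a
INNER JOIN categories b ON a.category_id = b.id

Result:
name       | category 
-----------+----------
Desk       | Apparel  
Tablet     | Supplies 
Stapler    | Furniture
Camera     | Apparel  
Printer    | Supplies 
Webcam     | Apparel  
Cable      | Furniture
Headphones | Supplies 


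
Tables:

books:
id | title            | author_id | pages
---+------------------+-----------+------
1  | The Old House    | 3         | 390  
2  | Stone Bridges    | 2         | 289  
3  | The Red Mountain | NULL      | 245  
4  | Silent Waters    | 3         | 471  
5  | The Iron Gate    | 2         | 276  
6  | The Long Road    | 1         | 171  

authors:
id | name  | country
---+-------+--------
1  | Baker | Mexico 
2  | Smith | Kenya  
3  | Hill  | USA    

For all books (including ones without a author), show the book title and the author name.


LEFT JOIN keeps every row from books (the left table); where author_id has no match in authors, the author columns become NULL. Walk through each book:
  - book 1 (The Old House): author_id=3 -> matches Hill
  - book 2 (Stone Bridges): author_id=2 -> matches Smith
  - book 3 (The Red Mountain): author_id=NULL, no match -> kept with NULL
  - book 4 (Silent Waters): author_id=3 -> matches Hill
  - book 5 (The Iron Gate): author_id=2 -> matches Smith
  - book 6 (The Long Road): author_id=1 -> matches Baker
All 6 rows appear; 1 has NULL author.

SQL:
SELECT a.title, b.name AS author
FROM books a
LEFT JOIN authors b ON a.author_id = b.id

Result:
title            | author
-----------------+-------
The Old House    | Hill  
Stone Bridges    | Smith 
The Red Mountain | NULL  
Silent Waters    | Hill  
The Iron Gate    | Smith 
The Long Road    | Baker 


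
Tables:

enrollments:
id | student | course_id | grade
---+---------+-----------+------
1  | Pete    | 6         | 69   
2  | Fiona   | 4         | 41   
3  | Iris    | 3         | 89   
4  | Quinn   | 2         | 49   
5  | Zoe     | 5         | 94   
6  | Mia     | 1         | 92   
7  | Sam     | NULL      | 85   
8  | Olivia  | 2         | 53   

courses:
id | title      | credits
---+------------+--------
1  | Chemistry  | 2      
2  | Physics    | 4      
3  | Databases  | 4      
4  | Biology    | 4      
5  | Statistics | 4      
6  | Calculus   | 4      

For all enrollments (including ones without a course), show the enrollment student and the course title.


LEFT JOIN keeps every row from enrollments (the left table); where course_id has no match in courses, the course columns become NULL. Walk through each enrollment:
  - enrollment 1 (Pete): course_id=6 -> matches Calculus
  - enrollment 2 (Fiona): course_id=4 -> matches Biology
  - enrollment 3 (Iris): course_id=3 -> matches Databases
  - enrollment 4 (Quinn): course_id=2 -> matches Physics
  - enrollment 5 (Zoe): course_id=5 -> matches Statistics
  - enrollment 6 (Mia): course_id=1 -> matches Chemistry
  - enrollment 7 (Sam): course_id=NULL, no match -> kept with NULL
  - enrollment 8 (Olivia): course_id=2 -> matches Physics
All 8 rows appear; 1 has NULL course.

SQL:
SELECT a.student, b.title AS course
FROM enrollments a
LEFT JOIN courses b ON a.course_id = b.id

Result:
student | course    
--------+-----------
Pete    | Calculus  
Fiona   | Biology   
Iris    | Databases 
Quinn   | Physics   
Zoe     | Statistics
Mia     | Chemistry 
Sam     | NULL      
Olivia  | Physics   


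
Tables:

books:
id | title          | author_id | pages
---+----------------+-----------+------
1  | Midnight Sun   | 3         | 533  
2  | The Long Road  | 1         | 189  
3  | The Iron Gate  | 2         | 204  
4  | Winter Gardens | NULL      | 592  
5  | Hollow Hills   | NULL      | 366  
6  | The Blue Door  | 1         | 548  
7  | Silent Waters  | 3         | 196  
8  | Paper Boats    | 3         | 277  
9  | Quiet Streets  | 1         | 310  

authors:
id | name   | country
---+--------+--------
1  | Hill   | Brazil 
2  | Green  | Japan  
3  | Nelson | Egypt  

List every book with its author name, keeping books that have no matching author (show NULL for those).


LEFT JOIN keeps every row from books (the left table); where author_id has no match in authors, the author columns become NULL. Walk through each book:
  - book 1 (Midnight Sun): author_id=3 -> matches Nelson
  - book 2 (The Long Road): author_id=1 -> matches Hill
  - book 3 (The Iron Gate): author_id=2 -> matches Green
  - book 4 (Winter Gardens): author_id=NULL, no match -> kept with NULL
  - book 5 (Hollow Hills): author_id=NULL, no match -> kept with NULL
  - book 6 (The Blue Door): author_id=1 -> matches Hill
  - book 7 (Silent Waters): author_id=3 -> matches Nelson
  - book 8 (Paper Boats): author_id=3 -> matches Nelson
  - book 9 (Quiet Streets): author_id=1 -> matches Hill
All 9 rows appear; 2 have NULL author.

SQL:
SELECT a.title, b.name AS author
FROM books a
LEFT JOIN authors b ON a.author_id = b.id

Result:
title          | author
---------------+-------
Midnight Sun   | Nelson
The Long Road  | Hill  
The Iron Gate  | Green 
Winter Gardens | NULL  
Hollow Hills   | NULL  
The Blue Door  | Hill  
Silent Waters  | Nelson
Paper Boats    | Nelson
Quiet Streets  | Hill  


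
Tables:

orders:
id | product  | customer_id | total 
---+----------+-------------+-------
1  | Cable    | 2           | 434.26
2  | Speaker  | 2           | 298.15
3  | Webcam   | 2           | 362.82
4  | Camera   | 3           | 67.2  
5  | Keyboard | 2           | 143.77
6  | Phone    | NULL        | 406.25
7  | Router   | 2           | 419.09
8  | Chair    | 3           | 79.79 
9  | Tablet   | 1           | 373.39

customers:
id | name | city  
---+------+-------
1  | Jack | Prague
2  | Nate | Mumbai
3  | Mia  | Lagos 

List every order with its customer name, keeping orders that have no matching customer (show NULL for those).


LEFT JOIN keeps every row from orders (the left table); where customer_id has no match in customers, the customer columns become NULL. Walk through each order:
  - order 1 (Cable): customer_id=2 -> matches Nate
  - order 2 (Speaker): customer_id=2 -> matches Nate
  - order 3 (Webcam): customer_id=2 -> matches Nate
  - order 4 (Camera): customer_id=3 -> matches Mia
  - order 5 (Keyboard): customer_id=2 -> matches Nate
  - order 6 (Phone): customer_id=NULL, no match -> kept with NULL
  - order 7 (Router): customer_id=2 -> matches Nate
  - order 8 (Chair): customer_id=3 -> matches Mia
  - order 9 (Tablet): customer_id=1 -> matches Jack
All 9 rows appear; 1 has NULL customer.

SQL:
SELECT a.product, b.name AS customer
FROM orders a
LEFT JOIN customers b ON a.customer_id = b.id

Result:
product  | customer
---------+---------
Cable    | Nate    
Speaker  | Nate    
Webcam   | Nate    
Camera   | Mia     
Keyboard | Nate    
Phone    | NULL    
Router   | Nate    
Chair    | Mia     
Tablet   | Jack    


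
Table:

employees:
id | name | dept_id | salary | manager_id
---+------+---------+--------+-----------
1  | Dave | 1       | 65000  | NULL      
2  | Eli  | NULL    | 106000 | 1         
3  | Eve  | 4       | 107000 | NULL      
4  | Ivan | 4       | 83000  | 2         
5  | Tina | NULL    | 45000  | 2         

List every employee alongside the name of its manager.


This is a self-join: employees is joined to a second copy of itself, matching each row's manager_id to another row's id. Use LEFT JOIN so rows with manager_id=NULL are kept.
  - employee 1 (Dave): manager_id=NULL -> NULL
  - employee 2 (Eli): manager_id=1 -> Dave
  - employee 3 (Eve): manager_id=NULL -> NULL
  - employee 4 (Ivan): manager_id=2 -> Eli
  - employee 5 (Tina): manager_id=2 -> Eli

SQL:
SELECT a.name AS item, b.name AS manager
FROM employees a
LEFT JOIN employees b ON a.manager_id = b.id

Result:
item | manager
-----+--------
Dave | NULL   
Eli  | Dave   
Eve  | NULL   
Ivan | Eli    
Tina | Eli    


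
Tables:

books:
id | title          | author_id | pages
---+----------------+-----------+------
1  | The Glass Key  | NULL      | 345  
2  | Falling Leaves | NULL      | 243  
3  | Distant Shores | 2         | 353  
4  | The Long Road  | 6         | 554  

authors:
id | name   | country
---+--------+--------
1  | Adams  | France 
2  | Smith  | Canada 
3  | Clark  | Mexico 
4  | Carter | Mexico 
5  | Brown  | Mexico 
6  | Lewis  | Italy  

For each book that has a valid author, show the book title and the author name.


INNER JOIN keeps only books rows whose author_id matches an id in authors. Walk through each book:
  - book 1 (The Glass Key): author_id=NULL, no match -> dropped
  - book 2 (Falling Leaves): author_id=NULL, no match -> dropped
  - book 3 (Distant Shores): author_id=2 -> matches Smith
  - book 4 (The Long Road): author_id=6 -> matches Lewis
So 2 of 4 rows are dropped.

SQL:
SELECT a.title, b.name AS author
FROM books a
INNER JOIN authors b ON a.author_id = b.id

Result:
title          | author
---------------+-------
Distant Shores | Smith 
The Long Road  | Lewis 


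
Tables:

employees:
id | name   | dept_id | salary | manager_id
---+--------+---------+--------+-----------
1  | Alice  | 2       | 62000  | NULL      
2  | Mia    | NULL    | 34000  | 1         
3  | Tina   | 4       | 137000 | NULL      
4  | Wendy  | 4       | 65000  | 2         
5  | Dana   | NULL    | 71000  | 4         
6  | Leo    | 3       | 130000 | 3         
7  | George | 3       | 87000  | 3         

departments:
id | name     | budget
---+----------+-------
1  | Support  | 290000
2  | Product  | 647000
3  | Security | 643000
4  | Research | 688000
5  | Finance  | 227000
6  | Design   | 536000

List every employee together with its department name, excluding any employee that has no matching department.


INNER JOIN keeps only employees rows whose dept_id matches an id in departments. Walk through each employee:
  - employee 1 (Alice): dept_id=2 -> matches Product
  - employee 2 (Mia): dept_id=NULL, no match -> dropped
  - employee 3 (Tina): dept_id=4 -> matches Research
  - employee 4 (Wendy): dept_id=4 -> matches Research
  - employee 5 (Dana): dept_id=NULL, no match -> dropped
  - employee 6 (Leo): dept_id=3 -> matches Security
  - employee 7 (George): dept_id=3 -> matches Security
So 2 of 7 rows are dropped.

SQL:
SELECT a.name, b.name AS department
FROM employees a
INNER JOIN departments b ON a.dept_id = b.id

Result:
name   | department
-------+-----------
Alice  | Product   
Tina   | Research  
Wendy  | Research  
Leo    | Security  
George | Security  


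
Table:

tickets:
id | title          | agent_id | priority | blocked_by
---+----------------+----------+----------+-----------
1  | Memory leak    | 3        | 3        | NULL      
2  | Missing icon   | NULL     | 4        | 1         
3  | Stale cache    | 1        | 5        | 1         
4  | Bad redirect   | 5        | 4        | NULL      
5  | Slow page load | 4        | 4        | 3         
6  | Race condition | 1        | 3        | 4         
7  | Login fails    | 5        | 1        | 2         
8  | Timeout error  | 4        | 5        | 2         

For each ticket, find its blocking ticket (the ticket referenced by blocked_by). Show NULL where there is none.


This is a self-join: tickets is joined to a second copy of itself, matching each row's blocked_by to another row's id. Use LEFT JOIN so rows with blocked_by=NULL are kept.
  - ticket 1 (Memory leak): blocked_by=NULL -> NULL
  - ticket 2 (Missing icon): blocked_by=1 -> Memory leak
  - ticket 3 (Stale cache): blocked_by=1 -> Memory leak
  - ticket 4 (Bad redirect): blocked_by=NULL -> NULL
  - ticket 5 (Slow page load): blocked_by=3 -> Stale cache
  - ticket 6 (Race condition): blocked_by=4 -> Bad redirect
  - ticket 7 (Login fails): blocked_by=2 -> Missing icon
  - ticket 8 (Timeout error): blocked_by=2 -> Missing icon

SQL:
SELECT a.title AS item, b.title AS blocked_by
FROM tickets a
LEFT JOIN tickets b ON a.blocked_by = b.id

Result:
item           | blocked_by  
---------------+-------------
Memory leak    | NULL        
Missing icon   | Memory leak 
Stale cache    | Memory leak 
Bad redirect   | NULL        
Slow page load | Stale cache 
Race condition | Bad redirect
Login fails    | Missing icon
Timeout error  | Missing icon


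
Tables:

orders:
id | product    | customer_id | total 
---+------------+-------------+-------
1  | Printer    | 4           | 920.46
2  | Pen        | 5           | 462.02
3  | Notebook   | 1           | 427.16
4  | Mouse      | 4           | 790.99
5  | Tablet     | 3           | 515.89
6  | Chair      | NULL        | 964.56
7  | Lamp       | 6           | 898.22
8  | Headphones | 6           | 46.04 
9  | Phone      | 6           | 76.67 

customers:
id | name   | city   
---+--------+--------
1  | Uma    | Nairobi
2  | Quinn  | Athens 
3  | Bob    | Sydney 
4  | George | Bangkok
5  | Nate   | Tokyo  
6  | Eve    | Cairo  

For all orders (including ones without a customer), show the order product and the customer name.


LEFT JOIN keeps every row from orders (the left table); where customer_id has no match in customers, the customer columns become NULL. Walk through each order:
  - order 1 (Printer): customer_id=4 -> matches George
  - order 2 (Pen): customer_id=5 -> matches Nate
  - order 3 (Notebook): customer_id=1 -> matches Uma
  - order 4 (Mouse): customer_id=4 -> matches George
  - order 5 (Tablet): customer_id=3 -> matches Bob
  - order 6 (Chair): customer_id=NULL, no match -> kept with NULL
  - order 7 (Lamp): customer_id=6 -> matches Eve
  - order 8 (Headphones): customer_id=6 -> matches Eve
  - order 9 (Phone): customer_id=6 -> matches Eve
All 9 rows appear; 1 has NULL customer.

SQL:
SELECT a.product, b.name AS customer
FROM orders a
LEFT JOIN customers b ON a.customer_id = b.id

Result:
product    | customer
-----------+---------
Printer    | George  
Pen        | Nate    
Notebook   | Uma     
Mouse      | George  
Tablet     | Bob     
Chair      | NULL    
Lamp       | Eve     
Headphones | Eve     
Phone      | Eve     


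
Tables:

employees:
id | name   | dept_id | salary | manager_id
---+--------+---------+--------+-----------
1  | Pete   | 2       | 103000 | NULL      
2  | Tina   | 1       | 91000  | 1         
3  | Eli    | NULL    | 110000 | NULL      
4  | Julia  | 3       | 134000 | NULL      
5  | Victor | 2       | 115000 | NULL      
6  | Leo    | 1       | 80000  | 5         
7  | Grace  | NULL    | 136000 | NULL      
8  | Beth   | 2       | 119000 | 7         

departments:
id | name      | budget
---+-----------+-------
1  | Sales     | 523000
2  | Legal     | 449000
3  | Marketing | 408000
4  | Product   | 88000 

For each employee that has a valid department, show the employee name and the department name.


INNER JOIN keeps only employees rows whose dept_id matches an id in departments. Walk through each employee:
  - employee 1 (Pete): dept_id=2 -> matches Legal
  - employee 2 (Tina): dept_id=1 -> matches Sales
  - employee 3 (Eli): dept_id=NULL, no match -> dropped
  - employee 4 (Julia): dept_id=3 -> matches Marketing
  - employee 5 (Victor): dept_id=2 -> matches Legal
  - employee 6 (Leo): dept_id=1 -> matches Sales
  - employee 7 (Grace): dept_id=NULL, no match -> dropped
  - employee 8 (Beth): dept_id=2 -> matches Legal
So 2 of 8 rows are dropped.

SQL:
SELECT a.name, b.name AS department
FROM employees a
INNER JOIN departments b ON a.dept_id = b.id

Result:
name   | department
-------+-----------
Pete   | Legal     
Tina   | Sales     
Julia  | Marketing 
Victor | Legal     
Leo    | Sales     
Beth   | Legal     


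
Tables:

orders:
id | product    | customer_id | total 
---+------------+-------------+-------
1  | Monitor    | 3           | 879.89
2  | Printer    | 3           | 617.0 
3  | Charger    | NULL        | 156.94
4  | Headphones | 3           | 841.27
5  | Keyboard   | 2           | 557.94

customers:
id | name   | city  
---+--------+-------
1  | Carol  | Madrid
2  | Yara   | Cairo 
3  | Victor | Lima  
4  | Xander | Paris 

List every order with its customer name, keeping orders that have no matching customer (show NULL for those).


LEFT JOIN keeps every row from orders (the left table); where customer_id has no match in customers, the customer columns become NULL. Walk through each order:
  - order 1 (Monitor): customer_id=3 -> matches Victor
  - order 2 (Printer): customer_id=3 -> matches Victor
  - order 3 (Charger): customer_id=NULL, no match -> kept with NULL
  - order 4 (Headphones): customer_id=3 -> matches Victor
  - order 5 (Keyboard): customer_id=2 -> matches Yara
All 5 rows appear; 1 has NULL customer.

SQL:
SELECT a.product, b.name AS customer
FROM orders a
LEFT JOIN customers b ON a.customer_id = b.id

Result:
product    | customer
-----------+---------
Monitor    | Victor  
Printer    | Victor  
Charger    | NULL    
Headphones | Victor  
Keyboard   | Yara    


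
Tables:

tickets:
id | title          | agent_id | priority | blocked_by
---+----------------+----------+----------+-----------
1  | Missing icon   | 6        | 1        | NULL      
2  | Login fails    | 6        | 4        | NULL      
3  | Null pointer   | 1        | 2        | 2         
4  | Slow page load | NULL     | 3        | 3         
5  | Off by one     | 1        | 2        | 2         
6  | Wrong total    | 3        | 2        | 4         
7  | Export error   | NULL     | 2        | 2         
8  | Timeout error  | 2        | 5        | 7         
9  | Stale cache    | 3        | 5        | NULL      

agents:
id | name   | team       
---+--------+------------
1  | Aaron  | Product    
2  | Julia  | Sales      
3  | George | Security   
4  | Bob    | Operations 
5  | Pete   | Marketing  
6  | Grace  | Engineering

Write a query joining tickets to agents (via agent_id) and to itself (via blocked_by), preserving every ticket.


Two LEFT JOINs from the same base table tickets: one to agents via agent_id, one to tickets itself via blocked_by. Both are LEFT so every ticket is preserved.
Match against agents:
  - ticket 1 (Missing icon): agent_id=6 -> matches Grace
  - ticket 2 (Login fails): agent_id=6 -> matches Grace
  - ticket 3 (Null pointer): agent_id=1 -> matches Aaron
  - ticket 4 (Slow page load): agent_id=NULL, no match -> kept with NULL
  - ticket 5 (Off by one): agent_id=1 -> matches Aaron
  - ticket 6 (Wrong total): agent_id=3 -> matches George
  - ticket 7 (Export error): agent_id=NULL, no match -> kept with NULL
  - ticket 8 (Timeout error): agent_id=2 -> matches Julia
  - ticket 9 (Stale cache): agent_id=3 -> matches George
Match against tickets (self):
  - ticket 1 (Missing icon): blocked_by=NULL -> NULL
  - ticket 2 (Login fails): blocked_by=NULL -> NULL
  - ticket 3 (Null pointer): blocked_by=2 -> Login fails
  - ticket 4 (Slow page load): blocked_by=3 -> Null pointer
  - ticket 5 (Off by one): blocked_by=2 -> Login fails
  - ticket 6 (Wrong total): blocked_by=4 -> Slow page load
  - ticket 7 (Export error): blocked_by=2 -> Login fails
  - ticket 8 (Timeout error): blocked_by=7 -> Export error
  - ticket 9 (Stale cache): blocked_by=NULL -> NULL

SQL:
SELECT a.title, b.name AS agent, c.title AS blocked_by
FROM tickets a
LEFT JOIN agents b ON a.agent_id = b.id
LEFT JOIN tickets c ON a.blocked_by = c.id

Result:
title          | agent  | blocked_by    
---------------+--------+---------------
Missing icon   | Grace  | NULL          
Login fails    | Grace  | NULL          
Null pointer   | Aaron  | Login fails   
Slow page load | NULL   | Null pointer  
Off by one     | Aaron  | Login fails   
Wrong total    | George | Slow page load
Export error   | NULL   | Login fails   
Timeout error  | Julia  | Export error  
Stale cache    | George | NULL          


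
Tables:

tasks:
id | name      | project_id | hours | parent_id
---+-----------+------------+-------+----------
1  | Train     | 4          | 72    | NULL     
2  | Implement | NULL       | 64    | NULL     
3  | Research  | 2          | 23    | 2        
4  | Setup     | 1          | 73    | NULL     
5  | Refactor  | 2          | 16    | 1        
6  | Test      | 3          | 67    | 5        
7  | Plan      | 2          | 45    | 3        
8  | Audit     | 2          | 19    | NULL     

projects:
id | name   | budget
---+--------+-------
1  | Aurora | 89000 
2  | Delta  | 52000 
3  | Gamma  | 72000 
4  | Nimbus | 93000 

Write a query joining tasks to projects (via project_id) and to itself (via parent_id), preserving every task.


Two LEFT JOINs from the same base table tasks: one to projects via project_id, one to tasks itself via parent_id. Both are LEFT so every task is preserved.
Match against projects:
  - task 1 (Train): project_id=4 -> matches Nimbus
  - task 2 (Implement): project_id=NULL, no match -> kept with NULL
  - task 3 (Research): project_id=2 -> matches Delta
  - task 4 (Setup): project_id=1 -> matches Aurora
  - task 5 (Refactor): project_id=2 -> matches Delta
  - task 6 (Test): project_id=3 -> matches Gamma
  - task 7 (Plan): project_id=2 -> matches Delta
  - task 8 (Audit): project_id=2 -> matches Delta
Match against tasks (self):
  - task 1 (Train): parent_id=NULL -> NULL
  - task 2 (Implement): parent_id=NULL -> NULL
  - task 3 (Research): parent_id=2 -> Implement
  - task 4 (Setup): parent_id=NULL -> NULL
  - task 5 (Refactor): parent_id=1 -> Train
  - task 6 (Test): parent_id=5 -> Refactor
  - task 7 (Plan): parent_id=3 -> Research
  - task 8 (Audit): parent_id=NULL -> NULL

SQL:
SELECT a.name, b.name AS project, c.name AS parent
FROM tasks a
LEFT JOIN projects b ON a.project_id = b.id
LEFT JOIN tasks c ON a.parent_id = c.id

Result:
name      | project | parent   
----------+---------+----------
Train     | Nimbus  | NULL     
Implement | NULL    | NULL     
Research  | Delta   | Implement
Setup     | Aurora  | NULL     
Refactor  | Delta   | Train    
Test      | Gamma   | Refactor 
Plan      | Delta   | Research 
Audit     | Delta   | NULL     


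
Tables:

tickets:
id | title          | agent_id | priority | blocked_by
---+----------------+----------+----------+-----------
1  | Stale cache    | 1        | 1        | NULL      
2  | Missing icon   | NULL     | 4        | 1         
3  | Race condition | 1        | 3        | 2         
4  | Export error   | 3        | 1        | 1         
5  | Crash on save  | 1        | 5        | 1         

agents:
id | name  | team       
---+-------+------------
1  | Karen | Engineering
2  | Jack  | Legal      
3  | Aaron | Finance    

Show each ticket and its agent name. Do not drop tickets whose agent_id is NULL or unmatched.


LEFT JOIN keeps every row from tickets (the left table); where agent_id has no match in agents, the agent columns become NULL. Walk through each ticket:
  - ticket 1 (Stale cache): agent_id=1 -> matches Karen
  - ticket 2 (Missing icon): agent_id=NULL, no match -> kept with NULL
  - ticket 3 (Race condition): agent_id=1 -> matches Karen
  - ticket 4 (Export error): agent_id=3 -> matches Aaron
  - ticket 5 (Crash on save): agent_id=1 -> matches Karen
All 5 rows appear; 1 has NULL agent.

SQL:
SELECT a.title, b.name AS agent
FROM tickets a
LEFT JOIN agents b ON a.agent_id = b.id

Result:
title          | agent
---------------+------
Stale cache    | Karen
Missing icon   | NULL 
Race condition | Karen
Export error   | Aaron
Crash on save  | Karen


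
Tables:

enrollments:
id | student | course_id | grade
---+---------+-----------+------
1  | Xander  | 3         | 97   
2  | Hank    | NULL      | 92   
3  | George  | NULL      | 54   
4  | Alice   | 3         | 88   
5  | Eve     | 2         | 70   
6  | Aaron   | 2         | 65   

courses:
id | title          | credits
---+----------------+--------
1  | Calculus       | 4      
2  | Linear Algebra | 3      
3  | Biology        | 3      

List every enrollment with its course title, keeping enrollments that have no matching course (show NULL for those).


LEFT JOIN keeps every row from enrollments (the left table); where course_id has no match in courses, the course columns become NULL. Walk through each enrollment:
  - enrollment 1 (Xander): course_id=3 -> matches Biology
  - enrollment 2 (Hank): course_id=NULL, no match -> kept with NULL
  - enrollment 3 (George): course_id=NULL, no match -> kept with NULL
  - enrollment 4 (Alice): course_id=3 -> matches Biology
  - enrollment 5 (Eve): course_id=2 -> matches Linear Algebra
  - enrollment 6 (Aaron): course_id=2 -> matches Linear Algebra
All 6 rows appear; 2 have NULL course.

SQL:
SELECT a.student, b.title AS course
FROM enrollments a
LEFT JOIN courses b ON a.course_id = b.id

Result:
student | course        
--------+---------------
Xander  | Biology       
Hank    | NULL          
George  | NULL          
Alice   | Biology       
Eve     | Linear Algebra
Aaron   | Linear Algebra


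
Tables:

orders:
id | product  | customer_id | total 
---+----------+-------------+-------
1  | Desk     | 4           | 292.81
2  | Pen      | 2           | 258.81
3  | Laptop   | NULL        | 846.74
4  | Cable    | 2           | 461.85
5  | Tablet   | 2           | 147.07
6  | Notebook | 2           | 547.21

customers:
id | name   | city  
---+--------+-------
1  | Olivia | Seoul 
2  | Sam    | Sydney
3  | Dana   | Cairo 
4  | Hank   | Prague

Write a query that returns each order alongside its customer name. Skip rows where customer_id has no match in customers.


INNER JOIN keeps only orders rows whose customer_id matches an id in customers. Walk through each order:
  - order 1 (Desk): customer_id=4 -> matches Hank
  - order 2 (Pen): customer_id=2 -> matches Sam
  - order 3 (Laptop): customer_id=NULL, no match -> dropped
  - order 4 (Cable): customer_id=2 -> matches Sam
  - order 5 (Tablet): customer_id=2 -> matches Sam
  - order 6 (Notebook): customer_id=2 -> matches Sam
So 1 of 6 rows is dropped.

SQL:
SELECT a.product, b.name AS customer
FROM orders a
INNER JOIN customers b ON a.customer_id = b.id

Result:
product  | customer
---------+---------
Desk     | Hank    
Pen      | Sam     
Cable    | Sam     
Tablet   | Sam     
Notebook | Sam     


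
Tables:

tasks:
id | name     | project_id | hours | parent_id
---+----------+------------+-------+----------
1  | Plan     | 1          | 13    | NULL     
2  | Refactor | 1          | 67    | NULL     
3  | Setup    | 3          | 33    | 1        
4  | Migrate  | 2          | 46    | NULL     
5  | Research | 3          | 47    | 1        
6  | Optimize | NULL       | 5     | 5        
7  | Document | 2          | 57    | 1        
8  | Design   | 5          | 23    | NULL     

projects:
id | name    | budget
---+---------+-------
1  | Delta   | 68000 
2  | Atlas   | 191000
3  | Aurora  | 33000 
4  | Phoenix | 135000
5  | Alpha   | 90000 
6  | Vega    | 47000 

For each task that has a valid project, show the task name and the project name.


INNER JOIN keeps only tasks rows whose project_id matches an id in projects. Walk through each task:
  - task 1 (Plan): project_id=1 -> matches Delta
  - task 2 (Refactor): project_id=1 -> matches Delta
  - task 3 (Setup): project_id=3 -> matches Aurora
  - task 4 (Migrate): project_id=2 -> matches Atlas
  - task 5 (Research): project_id=3 -> matches Aurora
  - task 6 (Optimize): project_id=NULL, no match -> dropped
  - task 7 (Document): project_id=2 -> matches Atlas
  - task 8 (Design): project_id=5 -> matches Alpha
So 1 of 8 rows is dropped.

SQL:
SELECT a.name, b.name AS project
FROM tasks a
INNER JOIN projects b ON a.project_id = b.id

Result:
name     | project
---------+--------
Plan     | Delta  
Refactor | Delta  
Setup    | Aurora 
Migrate  | Atlas  
Research | Aurora 
Document | Atlas  
Design   | Alpha  


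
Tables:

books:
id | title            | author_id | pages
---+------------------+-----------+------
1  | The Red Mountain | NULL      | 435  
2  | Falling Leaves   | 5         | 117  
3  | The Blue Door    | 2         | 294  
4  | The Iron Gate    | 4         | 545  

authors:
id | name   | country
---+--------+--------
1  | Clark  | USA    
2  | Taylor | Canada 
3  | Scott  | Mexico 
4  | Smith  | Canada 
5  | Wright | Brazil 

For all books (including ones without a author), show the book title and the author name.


LEFT JOIN keeps every row from books (the left table); where author_id has no match in authors, the author columns become NULL. Walk through each book:
  - book 1 (The Red Mountain): author_id=NULL, no match -> kept with NULL
  - book 2 (Falling Leaves): author_id=5 -> matches Wright
  - book 3 (The Blue Door): author_id=2 -> matches Taylor
  - book 4 (The Iron Gate): author_id=4 -> matches Smith
All 4 rows appear; 1 has NULL author.

SQL:
SELECT a.title, b.name AS author
FROM books a
LEFT JOIN authors b ON a.author_id = b.id

Result:
title            | author
-----------------+-------
The Red Mountain | NULL  
Falling Leaves   | Wright
The Blue Door    | Taylor
The Iron Gate    | Smith 


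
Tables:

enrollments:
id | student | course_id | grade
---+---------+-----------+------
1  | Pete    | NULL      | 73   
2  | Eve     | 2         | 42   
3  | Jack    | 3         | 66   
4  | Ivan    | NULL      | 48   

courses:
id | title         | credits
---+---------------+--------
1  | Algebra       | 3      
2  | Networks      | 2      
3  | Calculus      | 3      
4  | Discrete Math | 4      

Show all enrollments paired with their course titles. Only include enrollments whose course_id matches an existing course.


INNER JOIN keeps only enrollments rows whose course_id matches an id in courses. Walk through each enrollment:
  - enrollment 1 (Pete): course_id=NULL, no match -> dropped
  - enrollment 2 (Eve): course_id=2 -> matches Networks
  - enrollment 3 (Jack): course_id=3 -> matches Calculus
  - enrollment 4 (Ivan): course_id=NULL, no match -> dropped
So 2 of 4 rows are dropped.

SQL:
SELECT a.student, b.title AS course
FROM enrollments a
INNER JOIN courses b ON a.course_id = b.id

Result:
student | course  
--------+---------
Eve     | Networks
Jack    | Calculus


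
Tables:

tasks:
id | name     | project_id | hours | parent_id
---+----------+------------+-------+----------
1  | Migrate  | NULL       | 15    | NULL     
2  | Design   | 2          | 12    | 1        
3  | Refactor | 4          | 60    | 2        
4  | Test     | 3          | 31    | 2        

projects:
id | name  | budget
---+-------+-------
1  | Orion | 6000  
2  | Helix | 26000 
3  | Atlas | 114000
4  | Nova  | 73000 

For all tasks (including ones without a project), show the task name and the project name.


LEFT JOIN keeps every row from tasks (the left table); where project_id has no match in projects, the project columns become NULL. Walk through each task:
  - task 1 (Migrate): project_id=NULL, no match -> kept with NULL
  - task 2 (Design): project_id=2 -> matches Helix
  - task 3 (Refactor): project_id=4 -> matches Nova
  - task 4 (Test): project_id=3 -> matches Atlas
All 4 rows appear; 1 has NULL project.

SQL:
SELECT a.name, b.name AS project
FROM tasks a
LEFT JOIN projects b ON a.project_id = b.id

Result:
name     | project
---------+--------
Migrate  | NULL   
Design   | Helix  
Refactor | Nova   
Test     | Atlas  


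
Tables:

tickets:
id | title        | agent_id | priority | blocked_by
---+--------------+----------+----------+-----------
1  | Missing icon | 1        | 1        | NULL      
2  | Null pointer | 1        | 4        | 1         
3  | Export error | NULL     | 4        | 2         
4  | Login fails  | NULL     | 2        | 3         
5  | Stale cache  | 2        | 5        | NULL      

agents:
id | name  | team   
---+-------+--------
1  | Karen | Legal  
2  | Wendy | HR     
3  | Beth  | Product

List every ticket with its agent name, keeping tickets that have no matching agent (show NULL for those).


LEFT JOIN keeps every row from tickets (the left table); where agent_id has no match in agents, the agent columns become NULL. Walk through each ticket:
  - ticket 1 (Missing icon): agent_id=1 -> matches Karen
  - ticket 2 (Null pointer): agent_id=1 -> matches Karen
  - ticket 3 (Export error): agent_id=NULL, no match -> kept with NULL
  - ticket 4 (Login fails): agent_id=NULL, no match -> kept with NULL
  - ticket 5 (Stale cache): agent_id=2 -> matches Wendy
All 5 rows appear; 2 have NULL agent.

SQL:
SELECT a.title, b.name AS agent
FROM tickets a
LEFT JOIN agents b ON a.agent_id = b.id

Result:
title        | agent
-------------+------
Missing icon | Karen
Null pointer | Karen
Export error | NULL 
Login fails  | NULL 
Stale cache  | Wendy


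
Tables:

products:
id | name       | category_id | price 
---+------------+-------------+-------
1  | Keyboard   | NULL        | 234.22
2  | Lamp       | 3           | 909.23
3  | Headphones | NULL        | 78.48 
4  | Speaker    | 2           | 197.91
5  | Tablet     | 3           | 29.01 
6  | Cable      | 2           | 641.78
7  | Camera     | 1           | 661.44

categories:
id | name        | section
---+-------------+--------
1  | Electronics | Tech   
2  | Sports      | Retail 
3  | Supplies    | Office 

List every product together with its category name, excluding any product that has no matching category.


INNER JOIN keeps only products rows whose category_id matches an id in categories. Walk through each product:
  - product 1 (Keyboard): category_id=NULL, no match -> dropped
  - product 2 (Lamp): category_id=3 -> matches Supplies
  - product 3 (Headphones): category_id=NULL, no match -> dropped
  - product 4 (Speaker): category_id=2 -> matches Sports
  - product 5 (Tablet): category_id=3 -> matches Supplies
  - product 6 (Cable): category_id=2 -> matches Sports
  - product 7 (Camera): category_id=1 -> matches Electronics
So 2 of 7 rows are dropped.

SQL:
SELECT a.name, b.name AS category
FROM products a
INNER JOIN categories b ON a.category_id = b.id

Result:
name    | category   
--------+------------
Lamp    | Supplies   
Speaker | Sports     
Tablet  | Supplies   
Cable   | Sports     
Camera  | Electronics


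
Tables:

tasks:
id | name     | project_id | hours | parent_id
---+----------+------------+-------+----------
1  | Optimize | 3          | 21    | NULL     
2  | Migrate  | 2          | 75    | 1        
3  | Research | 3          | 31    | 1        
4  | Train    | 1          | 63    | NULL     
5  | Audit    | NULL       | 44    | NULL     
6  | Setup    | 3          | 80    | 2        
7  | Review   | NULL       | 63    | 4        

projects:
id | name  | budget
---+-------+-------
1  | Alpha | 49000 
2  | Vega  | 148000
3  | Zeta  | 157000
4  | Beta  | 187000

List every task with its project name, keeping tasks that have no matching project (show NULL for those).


LEFT JOIN keeps every row from tasks (the left table); where project_id has no match in projects, the project columns become NULL. Walk through each task:
  - task 1 (Optimize): project_id=3 -> matches Zeta
  - task 2 (Migrate): project_id=2 -> matches Vega
  - task 3 (Research): project_id=3 -> matches Zeta
  - task 4 (Train): project_id=1 -> matches Alpha
  - task 5 (Audit): project_id=NULL, no match -> kept with NULL
  - task 6 (Setup): project_id=3 -> matches Zeta
  - task 7 (Review): project_id=NULL, no match -> kept with NULL
All 7 rows appear; 2 have NULL project.

SQL:
SELECT a.name, b.name AS project
FROM tasks a
LEFT JOIN projects b ON a.project_id = b.id

Result:
name     | project
---------+--------
Optimize | Zeta   
Migrate  | Vega   
Research | Zeta   
Train    | Alpha  
Audit    | NULL   
Setup    | Zeta   
Review   | NULL   


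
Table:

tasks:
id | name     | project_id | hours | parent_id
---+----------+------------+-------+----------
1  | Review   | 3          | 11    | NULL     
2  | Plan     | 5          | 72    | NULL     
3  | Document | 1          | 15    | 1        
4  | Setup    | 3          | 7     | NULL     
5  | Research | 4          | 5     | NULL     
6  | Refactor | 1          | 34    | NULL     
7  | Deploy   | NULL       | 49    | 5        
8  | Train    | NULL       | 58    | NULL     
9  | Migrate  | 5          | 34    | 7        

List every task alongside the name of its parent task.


This is a self-join: tasks is joined to a second copy of itself, matching each row's parent_id to another row's id. Use LEFT JOIN so rows with parent_id=NULL are kept.
  - task 1 (Review): parent_id=NULL -> NULL
  - task 2 (Plan): parent_id=NULL -> NULL
  - task 3 (Document): parent_id=1 -> Review
  - task 4 (Setup): parent_id=NULL -> NULL
  - task 5 (Research): parent_id=NULL -> NULL
  - task 6 (Refactor): parent_id=NULL -> NULL
  - task 7 (Deploy): parent_id=5 -> Research
  - task 8 (Train): parent_id=NULL -> NULL
  - task 9 (Migrate): parent_id=7 -> Deploy

SQL:
SELECT a.name AS item, b.name AS parent
FROM tasks a
LEFT JOIN tasks b ON a.parent_id = b.id

Result:
item     | parent  
---------+---------
Review   | NULL    
Plan     | NULL    
Document | Review  
Setup    | NULL    
Research | NULL    
Refactor | NULL    
Deploy   | Research
Train    | NULL    
Migrate  | Deploy  


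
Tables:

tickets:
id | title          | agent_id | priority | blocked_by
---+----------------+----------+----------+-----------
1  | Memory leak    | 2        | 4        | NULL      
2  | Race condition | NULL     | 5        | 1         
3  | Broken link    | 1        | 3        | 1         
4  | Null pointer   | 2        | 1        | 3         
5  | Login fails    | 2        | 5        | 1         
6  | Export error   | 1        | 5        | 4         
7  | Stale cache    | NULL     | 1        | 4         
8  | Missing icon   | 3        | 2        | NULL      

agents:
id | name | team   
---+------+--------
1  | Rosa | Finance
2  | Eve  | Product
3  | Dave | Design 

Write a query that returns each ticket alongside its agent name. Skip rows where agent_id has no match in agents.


INNER JOIN keeps only tickets rows whose agent_id matches an id in agents. Walk through each ticket:
  - ticket 1 (Memory leak): agent_id=2 -> matches Eve
  - ticket 2 (Race condition): agent_id=NULL, no match -> dropped
  - ticket 3 (Broken link): agent_id=1 -> matches Rosa
  - ticket 4 (Null pointer): agent_id=2 -> matches Eve
  - ticket 5 (Login fails): agent_id=2 -> matches Eve
  - ticket 6 (Export error): agent_id=1 -> matches Rosa
  - ticket 7 (Stale cache): agent_id=NULL, no match -> dropped
  - ticket 8 (Missing icon): agent_id=3 -> matches Dave
So 2 of 8 rows are dropped.

SQL:
SELECT a.title, b.name AS agent
FROM tickets a
INNER JOIN agents b ON a.agent_id = b.id

Result:
title        | agent
-------------+------
Memory leak  | Eve  
Broken link  | Rosa 
Null pointer | Eve  
Login fails  | Eve  
Export error | Rosa 
Missing icon | Dave 
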